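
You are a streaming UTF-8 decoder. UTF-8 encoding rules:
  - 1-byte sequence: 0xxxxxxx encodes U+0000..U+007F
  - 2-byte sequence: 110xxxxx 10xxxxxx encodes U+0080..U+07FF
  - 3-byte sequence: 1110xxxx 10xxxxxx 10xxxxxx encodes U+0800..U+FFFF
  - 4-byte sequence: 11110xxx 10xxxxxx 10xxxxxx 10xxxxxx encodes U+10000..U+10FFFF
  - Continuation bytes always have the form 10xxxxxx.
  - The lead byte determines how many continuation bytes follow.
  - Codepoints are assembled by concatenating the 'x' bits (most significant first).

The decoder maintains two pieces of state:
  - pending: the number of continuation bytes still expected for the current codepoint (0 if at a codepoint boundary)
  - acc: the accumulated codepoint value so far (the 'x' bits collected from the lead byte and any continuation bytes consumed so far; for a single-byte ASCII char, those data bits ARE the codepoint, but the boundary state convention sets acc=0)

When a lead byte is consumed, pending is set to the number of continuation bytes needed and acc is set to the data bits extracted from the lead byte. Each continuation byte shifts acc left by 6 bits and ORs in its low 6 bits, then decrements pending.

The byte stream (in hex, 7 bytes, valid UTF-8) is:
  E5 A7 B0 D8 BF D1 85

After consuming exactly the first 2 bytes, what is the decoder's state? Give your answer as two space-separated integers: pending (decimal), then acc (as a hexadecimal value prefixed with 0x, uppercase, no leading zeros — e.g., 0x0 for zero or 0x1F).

Answer: 1 0x167

Derivation:
Byte[0]=E5: 3-byte lead. pending=2, acc=0x5
Byte[1]=A7: continuation. acc=(acc<<6)|0x27=0x167, pending=1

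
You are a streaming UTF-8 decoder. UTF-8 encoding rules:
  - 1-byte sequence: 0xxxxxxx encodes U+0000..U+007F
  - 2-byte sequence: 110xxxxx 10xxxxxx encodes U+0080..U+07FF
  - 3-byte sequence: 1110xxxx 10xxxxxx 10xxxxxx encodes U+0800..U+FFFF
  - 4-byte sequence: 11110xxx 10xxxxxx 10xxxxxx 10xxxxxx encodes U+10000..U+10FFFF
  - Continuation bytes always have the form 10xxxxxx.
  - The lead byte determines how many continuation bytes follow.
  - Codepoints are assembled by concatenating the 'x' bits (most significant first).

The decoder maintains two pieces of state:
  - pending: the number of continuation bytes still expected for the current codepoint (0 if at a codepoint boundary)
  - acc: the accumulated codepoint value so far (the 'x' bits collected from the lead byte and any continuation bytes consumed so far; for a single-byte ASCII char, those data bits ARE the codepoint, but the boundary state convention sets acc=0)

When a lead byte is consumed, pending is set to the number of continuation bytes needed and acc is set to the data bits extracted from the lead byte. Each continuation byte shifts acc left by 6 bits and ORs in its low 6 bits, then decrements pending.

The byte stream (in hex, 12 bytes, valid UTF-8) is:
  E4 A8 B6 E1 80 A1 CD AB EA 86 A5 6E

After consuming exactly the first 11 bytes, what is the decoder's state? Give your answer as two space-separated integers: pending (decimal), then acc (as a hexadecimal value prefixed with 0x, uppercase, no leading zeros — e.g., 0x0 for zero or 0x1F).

Byte[0]=E4: 3-byte lead. pending=2, acc=0x4
Byte[1]=A8: continuation. acc=(acc<<6)|0x28=0x128, pending=1
Byte[2]=B6: continuation. acc=(acc<<6)|0x36=0x4A36, pending=0
Byte[3]=E1: 3-byte lead. pending=2, acc=0x1
Byte[4]=80: continuation. acc=(acc<<6)|0x00=0x40, pending=1
Byte[5]=A1: continuation. acc=(acc<<6)|0x21=0x1021, pending=0
Byte[6]=CD: 2-byte lead. pending=1, acc=0xD
Byte[7]=AB: continuation. acc=(acc<<6)|0x2B=0x36B, pending=0
Byte[8]=EA: 3-byte lead. pending=2, acc=0xA
Byte[9]=86: continuation. acc=(acc<<6)|0x06=0x286, pending=1
Byte[10]=A5: continuation. acc=(acc<<6)|0x25=0xA1A5, pending=0

Answer: 0 0xA1A5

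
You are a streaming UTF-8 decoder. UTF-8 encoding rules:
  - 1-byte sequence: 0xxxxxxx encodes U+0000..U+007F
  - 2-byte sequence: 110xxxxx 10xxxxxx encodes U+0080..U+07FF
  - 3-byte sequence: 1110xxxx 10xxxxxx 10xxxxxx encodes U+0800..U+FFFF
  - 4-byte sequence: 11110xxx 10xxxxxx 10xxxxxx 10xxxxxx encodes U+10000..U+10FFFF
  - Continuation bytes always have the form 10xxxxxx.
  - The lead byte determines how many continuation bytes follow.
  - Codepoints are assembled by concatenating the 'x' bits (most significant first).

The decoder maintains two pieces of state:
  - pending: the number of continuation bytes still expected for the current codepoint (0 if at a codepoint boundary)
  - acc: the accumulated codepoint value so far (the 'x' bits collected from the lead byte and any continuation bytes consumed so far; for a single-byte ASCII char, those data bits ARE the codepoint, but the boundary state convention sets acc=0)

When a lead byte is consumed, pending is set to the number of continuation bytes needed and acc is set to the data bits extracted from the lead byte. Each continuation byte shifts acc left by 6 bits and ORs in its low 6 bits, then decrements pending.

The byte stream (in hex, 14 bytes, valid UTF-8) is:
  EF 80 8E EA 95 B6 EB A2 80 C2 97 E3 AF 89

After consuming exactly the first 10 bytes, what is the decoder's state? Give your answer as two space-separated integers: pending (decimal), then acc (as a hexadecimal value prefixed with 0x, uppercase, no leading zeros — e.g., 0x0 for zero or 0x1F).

Answer: 1 0x2

Derivation:
Byte[0]=EF: 3-byte lead. pending=2, acc=0xF
Byte[1]=80: continuation. acc=(acc<<6)|0x00=0x3C0, pending=1
Byte[2]=8E: continuation. acc=(acc<<6)|0x0E=0xF00E, pending=0
Byte[3]=EA: 3-byte lead. pending=2, acc=0xA
Byte[4]=95: continuation. acc=(acc<<6)|0x15=0x295, pending=1
Byte[5]=B6: continuation. acc=(acc<<6)|0x36=0xA576, pending=0
Byte[6]=EB: 3-byte lead. pending=2, acc=0xB
Byte[7]=A2: continuation. acc=(acc<<6)|0x22=0x2E2, pending=1
Byte[8]=80: continuation. acc=(acc<<6)|0x00=0xB880, pending=0
Byte[9]=C2: 2-byte lead. pending=1, acc=0x2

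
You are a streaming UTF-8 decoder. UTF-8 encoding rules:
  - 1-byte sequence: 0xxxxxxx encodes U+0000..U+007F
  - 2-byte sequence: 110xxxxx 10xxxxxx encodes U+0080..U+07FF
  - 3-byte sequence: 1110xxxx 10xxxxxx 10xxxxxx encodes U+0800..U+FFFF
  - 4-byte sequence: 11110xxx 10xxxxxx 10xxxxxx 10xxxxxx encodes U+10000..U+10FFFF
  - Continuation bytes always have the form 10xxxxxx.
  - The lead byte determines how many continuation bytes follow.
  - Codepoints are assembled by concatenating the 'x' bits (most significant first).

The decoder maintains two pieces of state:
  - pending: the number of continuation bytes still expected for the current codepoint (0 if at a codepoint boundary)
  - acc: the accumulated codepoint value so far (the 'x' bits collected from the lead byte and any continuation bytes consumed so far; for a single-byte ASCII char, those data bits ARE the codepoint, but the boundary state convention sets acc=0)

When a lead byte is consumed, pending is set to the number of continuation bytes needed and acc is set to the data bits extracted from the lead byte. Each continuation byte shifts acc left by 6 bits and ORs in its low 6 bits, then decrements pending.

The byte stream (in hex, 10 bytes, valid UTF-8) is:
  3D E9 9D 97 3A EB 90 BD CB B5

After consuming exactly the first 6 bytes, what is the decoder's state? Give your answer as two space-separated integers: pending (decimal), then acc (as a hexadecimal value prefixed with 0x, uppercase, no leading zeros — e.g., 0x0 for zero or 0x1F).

Answer: 2 0xB

Derivation:
Byte[0]=3D: 1-byte. pending=0, acc=0x0
Byte[1]=E9: 3-byte lead. pending=2, acc=0x9
Byte[2]=9D: continuation. acc=(acc<<6)|0x1D=0x25D, pending=1
Byte[3]=97: continuation. acc=(acc<<6)|0x17=0x9757, pending=0
Byte[4]=3A: 1-byte. pending=0, acc=0x0
Byte[5]=EB: 3-byte lead. pending=2, acc=0xB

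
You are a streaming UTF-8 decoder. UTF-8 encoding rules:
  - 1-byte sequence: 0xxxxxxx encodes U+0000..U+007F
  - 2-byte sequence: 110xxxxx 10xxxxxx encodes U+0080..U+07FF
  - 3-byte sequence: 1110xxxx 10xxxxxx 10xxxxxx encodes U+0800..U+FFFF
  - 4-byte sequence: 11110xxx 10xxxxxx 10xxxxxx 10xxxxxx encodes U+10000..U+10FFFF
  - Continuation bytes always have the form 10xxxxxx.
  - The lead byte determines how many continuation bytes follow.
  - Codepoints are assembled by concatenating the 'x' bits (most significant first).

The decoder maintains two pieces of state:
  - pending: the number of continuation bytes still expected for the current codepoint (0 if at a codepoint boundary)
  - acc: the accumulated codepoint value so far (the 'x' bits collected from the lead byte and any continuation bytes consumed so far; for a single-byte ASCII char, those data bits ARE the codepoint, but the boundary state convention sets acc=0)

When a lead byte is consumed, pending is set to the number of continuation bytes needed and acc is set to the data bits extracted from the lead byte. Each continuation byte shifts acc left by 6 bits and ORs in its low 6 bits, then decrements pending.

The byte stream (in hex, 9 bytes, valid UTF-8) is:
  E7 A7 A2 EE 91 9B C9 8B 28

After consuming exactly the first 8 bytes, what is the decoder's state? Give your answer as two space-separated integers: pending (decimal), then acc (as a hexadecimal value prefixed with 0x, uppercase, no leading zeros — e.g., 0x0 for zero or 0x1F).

Answer: 0 0x24B

Derivation:
Byte[0]=E7: 3-byte lead. pending=2, acc=0x7
Byte[1]=A7: continuation. acc=(acc<<6)|0x27=0x1E7, pending=1
Byte[2]=A2: continuation. acc=(acc<<6)|0x22=0x79E2, pending=0
Byte[3]=EE: 3-byte lead. pending=2, acc=0xE
Byte[4]=91: continuation. acc=(acc<<6)|0x11=0x391, pending=1
Byte[5]=9B: continuation. acc=(acc<<6)|0x1B=0xE45B, pending=0
Byte[6]=C9: 2-byte lead. pending=1, acc=0x9
Byte[7]=8B: continuation. acc=(acc<<6)|0x0B=0x24B, pending=0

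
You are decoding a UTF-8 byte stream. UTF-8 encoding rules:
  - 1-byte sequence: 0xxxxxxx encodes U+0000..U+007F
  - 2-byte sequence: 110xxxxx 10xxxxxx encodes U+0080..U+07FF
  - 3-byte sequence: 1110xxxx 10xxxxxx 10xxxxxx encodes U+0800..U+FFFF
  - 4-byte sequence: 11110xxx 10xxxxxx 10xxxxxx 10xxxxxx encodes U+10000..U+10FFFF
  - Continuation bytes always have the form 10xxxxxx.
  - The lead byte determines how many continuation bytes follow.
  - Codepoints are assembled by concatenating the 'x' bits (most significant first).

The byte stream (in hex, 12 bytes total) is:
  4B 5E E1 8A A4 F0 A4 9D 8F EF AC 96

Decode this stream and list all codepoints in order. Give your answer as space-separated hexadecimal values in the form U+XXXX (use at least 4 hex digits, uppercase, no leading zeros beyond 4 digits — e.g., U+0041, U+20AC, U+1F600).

Answer: U+004B U+005E U+12A4 U+2474F U+FB16

Derivation:
Byte[0]=4B: 1-byte ASCII. cp=U+004B
Byte[1]=5E: 1-byte ASCII. cp=U+005E
Byte[2]=E1: 3-byte lead, need 2 cont bytes. acc=0x1
Byte[3]=8A: continuation. acc=(acc<<6)|0x0A=0x4A
Byte[4]=A4: continuation. acc=(acc<<6)|0x24=0x12A4
Completed: cp=U+12A4 (starts at byte 2)
Byte[5]=F0: 4-byte lead, need 3 cont bytes. acc=0x0
Byte[6]=A4: continuation. acc=(acc<<6)|0x24=0x24
Byte[7]=9D: continuation. acc=(acc<<6)|0x1D=0x91D
Byte[8]=8F: continuation. acc=(acc<<6)|0x0F=0x2474F
Completed: cp=U+2474F (starts at byte 5)
Byte[9]=EF: 3-byte lead, need 2 cont bytes. acc=0xF
Byte[10]=AC: continuation. acc=(acc<<6)|0x2C=0x3EC
Byte[11]=96: continuation. acc=(acc<<6)|0x16=0xFB16
Completed: cp=U+FB16 (starts at byte 9)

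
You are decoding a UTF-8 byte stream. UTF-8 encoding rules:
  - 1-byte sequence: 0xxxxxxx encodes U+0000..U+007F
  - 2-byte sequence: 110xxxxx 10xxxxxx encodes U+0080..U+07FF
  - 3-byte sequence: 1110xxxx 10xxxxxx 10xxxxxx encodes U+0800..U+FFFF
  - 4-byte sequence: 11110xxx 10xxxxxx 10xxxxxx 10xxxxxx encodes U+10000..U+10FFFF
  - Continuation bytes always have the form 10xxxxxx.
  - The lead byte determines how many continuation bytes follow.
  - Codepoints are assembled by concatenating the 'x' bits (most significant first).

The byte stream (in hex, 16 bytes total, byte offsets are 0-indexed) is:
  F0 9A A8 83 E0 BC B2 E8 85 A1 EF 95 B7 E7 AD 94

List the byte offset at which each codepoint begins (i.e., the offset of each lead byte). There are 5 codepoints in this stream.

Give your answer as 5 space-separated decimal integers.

Byte[0]=F0: 4-byte lead, need 3 cont bytes. acc=0x0
Byte[1]=9A: continuation. acc=(acc<<6)|0x1A=0x1A
Byte[2]=A8: continuation. acc=(acc<<6)|0x28=0x6A8
Byte[3]=83: continuation. acc=(acc<<6)|0x03=0x1AA03
Completed: cp=U+1AA03 (starts at byte 0)
Byte[4]=E0: 3-byte lead, need 2 cont bytes. acc=0x0
Byte[5]=BC: continuation. acc=(acc<<6)|0x3C=0x3C
Byte[6]=B2: continuation. acc=(acc<<6)|0x32=0xF32
Completed: cp=U+0F32 (starts at byte 4)
Byte[7]=E8: 3-byte lead, need 2 cont bytes. acc=0x8
Byte[8]=85: continuation. acc=(acc<<6)|0x05=0x205
Byte[9]=A1: continuation. acc=(acc<<6)|0x21=0x8161
Completed: cp=U+8161 (starts at byte 7)
Byte[10]=EF: 3-byte lead, need 2 cont bytes. acc=0xF
Byte[11]=95: continuation. acc=(acc<<6)|0x15=0x3D5
Byte[12]=B7: continuation. acc=(acc<<6)|0x37=0xF577
Completed: cp=U+F577 (starts at byte 10)
Byte[13]=E7: 3-byte lead, need 2 cont bytes. acc=0x7
Byte[14]=AD: continuation. acc=(acc<<6)|0x2D=0x1ED
Byte[15]=94: continuation. acc=(acc<<6)|0x14=0x7B54
Completed: cp=U+7B54 (starts at byte 13)

Answer: 0 4 7 10 13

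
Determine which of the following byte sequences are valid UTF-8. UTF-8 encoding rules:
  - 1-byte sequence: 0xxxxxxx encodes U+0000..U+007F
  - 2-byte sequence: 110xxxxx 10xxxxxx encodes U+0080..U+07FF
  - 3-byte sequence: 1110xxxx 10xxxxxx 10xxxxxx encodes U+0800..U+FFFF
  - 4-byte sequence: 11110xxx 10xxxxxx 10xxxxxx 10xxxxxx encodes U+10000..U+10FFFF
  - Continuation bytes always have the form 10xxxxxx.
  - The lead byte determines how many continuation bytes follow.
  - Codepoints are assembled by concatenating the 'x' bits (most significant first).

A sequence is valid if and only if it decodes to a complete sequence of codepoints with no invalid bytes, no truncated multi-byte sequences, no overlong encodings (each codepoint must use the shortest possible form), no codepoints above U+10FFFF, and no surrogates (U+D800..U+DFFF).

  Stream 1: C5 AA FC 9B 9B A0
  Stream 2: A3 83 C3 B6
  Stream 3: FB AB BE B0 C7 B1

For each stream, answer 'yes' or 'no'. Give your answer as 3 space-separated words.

Stream 1: error at byte offset 2. INVALID
Stream 2: error at byte offset 0. INVALID
Stream 3: error at byte offset 0. INVALID

Answer: no no no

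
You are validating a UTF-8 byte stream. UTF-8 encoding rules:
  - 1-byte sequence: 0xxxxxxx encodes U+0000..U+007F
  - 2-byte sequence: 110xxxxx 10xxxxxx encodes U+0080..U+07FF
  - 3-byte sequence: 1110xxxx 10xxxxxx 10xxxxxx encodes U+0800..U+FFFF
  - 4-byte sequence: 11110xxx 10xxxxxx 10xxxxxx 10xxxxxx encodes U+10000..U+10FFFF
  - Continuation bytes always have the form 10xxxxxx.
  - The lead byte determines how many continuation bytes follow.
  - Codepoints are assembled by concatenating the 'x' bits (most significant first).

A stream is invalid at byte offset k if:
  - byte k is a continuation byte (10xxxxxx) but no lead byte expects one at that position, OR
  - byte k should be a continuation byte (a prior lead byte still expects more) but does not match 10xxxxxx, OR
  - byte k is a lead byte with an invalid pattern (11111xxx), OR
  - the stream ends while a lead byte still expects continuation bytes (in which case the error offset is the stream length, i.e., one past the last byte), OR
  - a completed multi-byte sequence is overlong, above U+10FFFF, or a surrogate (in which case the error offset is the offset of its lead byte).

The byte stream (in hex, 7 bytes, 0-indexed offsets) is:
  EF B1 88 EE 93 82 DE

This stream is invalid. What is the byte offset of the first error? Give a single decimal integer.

Byte[0]=EF: 3-byte lead, need 2 cont bytes. acc=0xF
Byte[1]=B1: continuation. acc=(acc<<6)|0x31=0x3F1
Byte[2]=88: continuation. acc=(acc<<6)|0x08=0xFC48
Completed: cp=U+FC48 (starts at byte 0)
Byte[3]=EE: 3-byte lead, need 2 cont bytes. acc=0xE
Byte[4]=93: continuation. acc=(acc<<6)|0x13=0x393
Byte[5]=82: continuation. acc=(acc<<6)|0x02=0xE4C2
Completed: cp=U+E4C2 (starts at byte 3)
Byte[6]=DE: 2-byte lead, need 1 cont bytes. acc=0x1E
Byte[7]: stream ended, expected continuation. INVALID

Answer: 7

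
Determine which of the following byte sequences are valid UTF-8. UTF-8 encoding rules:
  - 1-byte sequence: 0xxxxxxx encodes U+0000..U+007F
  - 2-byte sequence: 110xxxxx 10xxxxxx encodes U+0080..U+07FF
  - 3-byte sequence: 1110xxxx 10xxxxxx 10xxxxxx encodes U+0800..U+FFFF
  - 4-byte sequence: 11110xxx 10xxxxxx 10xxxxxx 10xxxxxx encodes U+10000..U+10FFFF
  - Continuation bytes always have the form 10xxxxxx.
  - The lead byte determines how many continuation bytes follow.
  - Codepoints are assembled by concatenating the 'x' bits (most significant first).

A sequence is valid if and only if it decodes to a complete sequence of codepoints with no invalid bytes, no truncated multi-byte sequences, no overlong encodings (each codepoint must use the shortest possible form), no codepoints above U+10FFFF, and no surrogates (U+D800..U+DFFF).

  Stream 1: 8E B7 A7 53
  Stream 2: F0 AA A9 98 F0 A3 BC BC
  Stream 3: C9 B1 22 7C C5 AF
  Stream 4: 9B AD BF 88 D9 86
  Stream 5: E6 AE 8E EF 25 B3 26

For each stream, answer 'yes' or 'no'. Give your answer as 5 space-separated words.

Stream 1: error at byte offset 0. INVALID
Stream 2: decodes cleanly. VALID
Stream 3: decodes cleanly. VALID
Stream 4: error at byte offset 0. INVALID
Stream 5: error at byte offset 4. INVALID

Answer: no yes yes no no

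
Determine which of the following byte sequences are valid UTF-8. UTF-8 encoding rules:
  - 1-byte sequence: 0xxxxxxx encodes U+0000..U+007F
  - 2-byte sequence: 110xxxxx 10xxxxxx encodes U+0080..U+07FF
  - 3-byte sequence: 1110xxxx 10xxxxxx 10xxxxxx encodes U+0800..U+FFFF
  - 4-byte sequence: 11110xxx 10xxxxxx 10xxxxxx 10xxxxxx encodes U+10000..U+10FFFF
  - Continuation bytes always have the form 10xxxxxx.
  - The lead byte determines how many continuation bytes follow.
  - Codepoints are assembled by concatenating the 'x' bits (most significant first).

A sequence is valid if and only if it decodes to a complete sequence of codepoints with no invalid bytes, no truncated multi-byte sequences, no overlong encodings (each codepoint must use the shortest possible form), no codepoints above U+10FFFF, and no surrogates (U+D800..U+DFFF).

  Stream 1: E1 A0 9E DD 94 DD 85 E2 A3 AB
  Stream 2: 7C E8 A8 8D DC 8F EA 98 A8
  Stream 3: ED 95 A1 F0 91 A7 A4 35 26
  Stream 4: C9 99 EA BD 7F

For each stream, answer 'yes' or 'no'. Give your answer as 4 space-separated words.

Stream 1: decodes cleanly. VALID
Stream 2: decodes cleanly. VALID
Stream 3: decodes cleanly. VALID
Stream 4: error at byte offset 4. INVALID

Answer: yes yes yes no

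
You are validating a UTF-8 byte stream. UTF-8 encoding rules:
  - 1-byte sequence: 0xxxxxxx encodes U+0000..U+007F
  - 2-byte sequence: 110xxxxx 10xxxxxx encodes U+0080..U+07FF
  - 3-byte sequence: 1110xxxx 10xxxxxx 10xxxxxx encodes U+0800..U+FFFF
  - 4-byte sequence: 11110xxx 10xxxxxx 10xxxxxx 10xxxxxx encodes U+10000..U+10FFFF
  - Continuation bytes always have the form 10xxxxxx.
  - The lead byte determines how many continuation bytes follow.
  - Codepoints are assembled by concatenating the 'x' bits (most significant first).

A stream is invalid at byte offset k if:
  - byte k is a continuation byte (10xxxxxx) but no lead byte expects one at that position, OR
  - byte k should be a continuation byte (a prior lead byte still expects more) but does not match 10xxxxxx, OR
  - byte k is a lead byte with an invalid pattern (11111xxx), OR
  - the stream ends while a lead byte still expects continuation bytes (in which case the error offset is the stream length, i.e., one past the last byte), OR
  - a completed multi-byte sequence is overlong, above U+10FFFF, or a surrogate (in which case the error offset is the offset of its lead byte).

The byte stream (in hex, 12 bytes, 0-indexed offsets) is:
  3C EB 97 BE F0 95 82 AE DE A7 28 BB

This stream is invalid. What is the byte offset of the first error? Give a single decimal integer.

Answer: 11

Derivation:
Byte[0]=3C: 1-byte ASCII. cp=U+003C
Byte[1]=EB: 3-byte lead, need 2 cont bytes. acc=0xB
Byte[2]=97: continuation. acc=(acc<<6)|0x17=0x2D7
Byte[3]=BE: continuation. acc=(acc<<6)|0x3E=0xB5FE
Completed: cp=U+B5FE (starts at byte 1)
Byte[4]=F0: 4-byte lead, need 3 cont bytes. acc=0x0
Byte[5]=95: continuation. acc=(acc<<6)|0x15=0x15
Byte[6]=82: continuation. acc=(acc<<6)|0x02=0x542
Byte[7]=AE: continuation. acc=(acc<<6)|0x2E=0x150AE
Completed: cp=U+150AE (starts at byte 4)
Byte[8]=DE: 2-byte lead, need 1 cont bytes. acc=0x1E
Byte[9]=A7: continuation. acc=(acc<<6)|0x27=0x7A7
Completed: cp=U+07A7 (starts at byte 8)
Byte[10]=28: 1-byte ASCII. cp=U+0028
Byte[11]=BB: INVALID lead byte (not 0xxx/110x/1110/11110)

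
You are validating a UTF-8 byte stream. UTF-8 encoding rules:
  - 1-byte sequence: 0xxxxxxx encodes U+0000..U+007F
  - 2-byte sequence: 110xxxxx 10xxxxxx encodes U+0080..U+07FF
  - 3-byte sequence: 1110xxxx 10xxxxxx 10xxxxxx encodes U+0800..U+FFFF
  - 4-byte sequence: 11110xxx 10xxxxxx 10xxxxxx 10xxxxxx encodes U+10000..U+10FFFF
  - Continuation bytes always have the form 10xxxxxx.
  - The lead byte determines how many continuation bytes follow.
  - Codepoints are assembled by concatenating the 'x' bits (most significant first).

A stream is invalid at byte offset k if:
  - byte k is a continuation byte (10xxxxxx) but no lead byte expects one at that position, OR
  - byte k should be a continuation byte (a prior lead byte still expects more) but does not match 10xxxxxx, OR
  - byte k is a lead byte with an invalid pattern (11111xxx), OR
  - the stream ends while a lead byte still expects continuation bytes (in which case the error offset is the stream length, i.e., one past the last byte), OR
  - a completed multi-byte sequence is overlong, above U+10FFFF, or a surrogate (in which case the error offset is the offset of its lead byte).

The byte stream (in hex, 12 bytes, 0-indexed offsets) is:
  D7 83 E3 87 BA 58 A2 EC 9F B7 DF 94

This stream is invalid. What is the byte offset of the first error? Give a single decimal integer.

Answer: 6

Derivation:
Byte[0]=D7: 2-byte lead, need 1 cont bytes. acc=0x17
Byte[1]=83: continuation. acc=(acc<<6)|0x03=0x5C3
Completed: cp=U+05C3 (starts at byte 0)
Byte[2]=E3: 3-byte lead, need 2 cont bytes. acc=0x3
Byte[3]=87: continuation. acc=(acc<<6)|0x07=0xC7
Byte[4]=BA: continuation. acc=(acc<<6)|0x3A=0x31FA
Completed: cp=U+31FA (starts at byte 2)
Byte[5]=58: 1-byte ASCII. cp=U+0058
Byte[6]=A2: INVALID lead byte (not 0xxx/110x/1110/11110)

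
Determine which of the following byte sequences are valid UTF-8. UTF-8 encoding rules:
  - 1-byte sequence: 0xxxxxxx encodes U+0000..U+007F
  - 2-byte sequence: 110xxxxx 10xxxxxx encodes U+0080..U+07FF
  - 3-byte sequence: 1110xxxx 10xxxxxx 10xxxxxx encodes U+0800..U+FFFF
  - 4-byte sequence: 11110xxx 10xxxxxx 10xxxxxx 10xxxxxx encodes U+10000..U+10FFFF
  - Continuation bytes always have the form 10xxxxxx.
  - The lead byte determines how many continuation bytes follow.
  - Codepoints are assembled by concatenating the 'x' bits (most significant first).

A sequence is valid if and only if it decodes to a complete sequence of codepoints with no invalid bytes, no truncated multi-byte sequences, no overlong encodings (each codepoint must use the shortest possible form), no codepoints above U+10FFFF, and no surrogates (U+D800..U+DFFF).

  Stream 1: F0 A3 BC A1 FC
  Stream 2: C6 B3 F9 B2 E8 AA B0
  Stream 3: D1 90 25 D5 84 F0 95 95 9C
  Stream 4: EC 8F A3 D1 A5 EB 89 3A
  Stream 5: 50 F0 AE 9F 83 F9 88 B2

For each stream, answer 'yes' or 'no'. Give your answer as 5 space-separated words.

Answer: no no yes no no

Derivation:
Stream 1: error at byte offset 4. INVALID
Stream 2: error at byte offset 2. INVALID
Stream 3: decodes cleanly. VALID
Stream 4: error at byte offset 7. INVALID
Stream 5: error at byte offset 5. INVALID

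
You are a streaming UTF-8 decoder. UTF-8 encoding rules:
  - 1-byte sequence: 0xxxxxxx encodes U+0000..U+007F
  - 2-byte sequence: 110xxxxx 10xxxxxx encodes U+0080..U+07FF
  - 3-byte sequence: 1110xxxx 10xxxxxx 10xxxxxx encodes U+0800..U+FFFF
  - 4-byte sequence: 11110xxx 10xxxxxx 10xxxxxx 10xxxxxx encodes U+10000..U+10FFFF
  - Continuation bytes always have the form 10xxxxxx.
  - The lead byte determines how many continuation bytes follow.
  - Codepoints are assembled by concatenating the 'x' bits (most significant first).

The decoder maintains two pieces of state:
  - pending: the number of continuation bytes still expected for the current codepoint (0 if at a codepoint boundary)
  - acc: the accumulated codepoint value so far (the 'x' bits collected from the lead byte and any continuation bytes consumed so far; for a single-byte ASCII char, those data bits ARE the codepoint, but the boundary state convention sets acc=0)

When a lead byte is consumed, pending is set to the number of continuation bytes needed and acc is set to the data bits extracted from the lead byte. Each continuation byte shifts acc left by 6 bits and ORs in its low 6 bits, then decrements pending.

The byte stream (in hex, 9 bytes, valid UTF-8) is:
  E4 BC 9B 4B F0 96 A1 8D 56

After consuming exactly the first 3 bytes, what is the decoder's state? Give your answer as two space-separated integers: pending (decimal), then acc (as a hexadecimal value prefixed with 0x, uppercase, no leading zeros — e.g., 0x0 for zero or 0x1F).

Answer: 0 0x4F1B

Derivation:
Byte[0]=E4: 3-byte lead. pending=2, acc=0x4
Byte[1]=BC: continuation. acc=(acc<<6)|0x3C=0x13C, pending=1
Byte[2]=9B: continuation. acc=(acc<<6)|0x1B=0x4F1B, pending=0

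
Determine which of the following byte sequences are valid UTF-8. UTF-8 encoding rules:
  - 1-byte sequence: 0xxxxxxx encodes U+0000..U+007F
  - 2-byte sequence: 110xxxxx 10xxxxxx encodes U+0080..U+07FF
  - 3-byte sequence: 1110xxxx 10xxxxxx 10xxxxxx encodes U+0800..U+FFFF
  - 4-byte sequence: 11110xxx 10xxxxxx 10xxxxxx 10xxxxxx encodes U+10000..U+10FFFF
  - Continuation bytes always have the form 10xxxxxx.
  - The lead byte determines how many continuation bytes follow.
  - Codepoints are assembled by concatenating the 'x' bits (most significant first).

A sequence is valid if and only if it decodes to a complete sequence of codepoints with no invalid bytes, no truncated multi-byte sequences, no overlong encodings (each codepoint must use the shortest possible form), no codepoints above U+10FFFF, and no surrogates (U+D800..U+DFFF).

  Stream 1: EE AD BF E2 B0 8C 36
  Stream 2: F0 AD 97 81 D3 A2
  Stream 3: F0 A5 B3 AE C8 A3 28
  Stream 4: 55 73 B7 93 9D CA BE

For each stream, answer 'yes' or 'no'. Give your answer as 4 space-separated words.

Answer: yes yes yes no

Derivation:
Stream 1: decodes cleanly. VALID
Stream 2: decodes cleanly. VALID
Stream 3: decodes cleanly. VALID
Stream 4: error at byte offset 2. INVALID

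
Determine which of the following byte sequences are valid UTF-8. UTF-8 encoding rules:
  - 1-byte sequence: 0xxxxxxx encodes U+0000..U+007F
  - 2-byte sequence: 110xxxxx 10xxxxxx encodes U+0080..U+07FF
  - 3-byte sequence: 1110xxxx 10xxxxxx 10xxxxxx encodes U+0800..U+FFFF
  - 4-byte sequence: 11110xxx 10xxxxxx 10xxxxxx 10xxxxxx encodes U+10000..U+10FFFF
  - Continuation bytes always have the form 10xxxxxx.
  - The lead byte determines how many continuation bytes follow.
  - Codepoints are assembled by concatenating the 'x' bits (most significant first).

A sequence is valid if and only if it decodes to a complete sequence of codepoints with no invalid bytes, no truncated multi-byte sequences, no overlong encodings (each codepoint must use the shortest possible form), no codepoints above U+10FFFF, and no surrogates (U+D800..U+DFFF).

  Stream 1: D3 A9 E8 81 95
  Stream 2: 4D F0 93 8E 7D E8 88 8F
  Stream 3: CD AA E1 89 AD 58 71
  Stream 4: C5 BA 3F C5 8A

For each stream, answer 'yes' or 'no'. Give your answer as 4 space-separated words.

Stream 1: decodes cleanly. VALID
Stream 2: error at byte offset 4. INVALID
Stream 3: decodes cleanly. VALID
Stream 4: decodes cleanly. VALID

Answer: yes no yes yes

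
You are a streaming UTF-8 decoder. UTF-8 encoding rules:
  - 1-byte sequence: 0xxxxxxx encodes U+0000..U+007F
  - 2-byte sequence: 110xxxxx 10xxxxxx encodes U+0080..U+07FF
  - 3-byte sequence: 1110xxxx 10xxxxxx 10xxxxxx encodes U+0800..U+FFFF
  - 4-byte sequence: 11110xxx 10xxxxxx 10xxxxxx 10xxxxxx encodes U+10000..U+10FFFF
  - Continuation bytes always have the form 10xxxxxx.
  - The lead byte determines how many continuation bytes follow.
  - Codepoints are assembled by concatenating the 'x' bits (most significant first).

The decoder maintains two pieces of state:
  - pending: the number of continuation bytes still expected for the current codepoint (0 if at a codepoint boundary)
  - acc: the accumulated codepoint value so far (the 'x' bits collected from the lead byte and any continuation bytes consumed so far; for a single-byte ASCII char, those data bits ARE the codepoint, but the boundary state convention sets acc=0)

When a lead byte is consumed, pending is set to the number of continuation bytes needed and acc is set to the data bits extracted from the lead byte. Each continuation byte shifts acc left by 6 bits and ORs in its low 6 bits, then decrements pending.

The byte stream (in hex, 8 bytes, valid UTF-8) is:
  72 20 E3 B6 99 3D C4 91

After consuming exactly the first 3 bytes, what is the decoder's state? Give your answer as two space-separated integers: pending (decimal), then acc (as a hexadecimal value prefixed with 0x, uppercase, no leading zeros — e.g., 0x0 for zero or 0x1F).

Byte[0]=72: 1-byte. pending=0, acc=0x0
Byte[1]=20: 1-byte. pending=0, acc=0x0
Byte[2]=E3: 3-byte lead. pending=2, acc=0x3

Answer: 2 0x3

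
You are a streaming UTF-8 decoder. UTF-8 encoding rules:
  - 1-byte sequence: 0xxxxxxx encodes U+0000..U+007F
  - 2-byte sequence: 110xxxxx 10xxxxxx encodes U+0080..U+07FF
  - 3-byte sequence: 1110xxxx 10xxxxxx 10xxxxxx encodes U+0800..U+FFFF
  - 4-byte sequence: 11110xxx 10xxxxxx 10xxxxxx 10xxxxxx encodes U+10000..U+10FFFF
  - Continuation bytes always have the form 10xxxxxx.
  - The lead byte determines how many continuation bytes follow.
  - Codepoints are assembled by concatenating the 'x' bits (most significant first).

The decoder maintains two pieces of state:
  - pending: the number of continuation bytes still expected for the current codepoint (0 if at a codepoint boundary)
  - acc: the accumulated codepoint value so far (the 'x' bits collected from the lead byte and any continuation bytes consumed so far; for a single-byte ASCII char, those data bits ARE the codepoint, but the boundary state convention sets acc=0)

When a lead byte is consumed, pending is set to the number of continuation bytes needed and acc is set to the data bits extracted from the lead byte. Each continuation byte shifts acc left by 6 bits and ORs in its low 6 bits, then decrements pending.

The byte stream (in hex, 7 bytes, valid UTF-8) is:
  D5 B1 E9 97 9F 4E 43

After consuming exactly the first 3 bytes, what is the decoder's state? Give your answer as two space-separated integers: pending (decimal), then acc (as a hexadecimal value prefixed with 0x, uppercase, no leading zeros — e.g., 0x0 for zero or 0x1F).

Byte[0]=D5: 2-byte lead. pending=1, acc=0x15
Byte[1]=B1: continuation. acc=(acc<<6)|0x31=0x571, pending=0
Byte[2]=E9: 3-byte lead. pending=2, acc=0x9

Answer: 2 0x9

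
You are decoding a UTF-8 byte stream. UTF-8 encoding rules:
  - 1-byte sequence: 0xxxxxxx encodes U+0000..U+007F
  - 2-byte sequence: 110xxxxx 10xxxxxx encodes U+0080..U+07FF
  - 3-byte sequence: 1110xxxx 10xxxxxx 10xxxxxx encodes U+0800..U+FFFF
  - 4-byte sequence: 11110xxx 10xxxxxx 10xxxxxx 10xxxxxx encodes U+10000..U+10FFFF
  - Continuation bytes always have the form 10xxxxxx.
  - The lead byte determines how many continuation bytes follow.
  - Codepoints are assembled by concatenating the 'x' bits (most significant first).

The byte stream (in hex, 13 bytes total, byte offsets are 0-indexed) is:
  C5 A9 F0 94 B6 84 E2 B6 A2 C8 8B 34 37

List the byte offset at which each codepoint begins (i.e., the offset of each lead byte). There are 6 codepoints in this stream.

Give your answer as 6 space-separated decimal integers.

Byte[0]=C5: 2-byte lead, need 1 cont bytes. acc=0x5
Byte[1]=A9: continuation. acc=(acc<<6)|0x29=0x169
Completed: cp=U+0169 (starts at byte 0)
Byte[2]=F0: 4-byte lead, need 3 cont bytes. acc=0x0
Byte[3]=94: continuation. acc=(acc<<6)|0x14=0x14
Byte[4]=B6: continuation. acc=(acc<<6)|0x36=0x536
Byte[5]=84: continuation. acc=(acc<<6)|0x04=0x14D84
Completed: cp=U+14D84 (starts at byte 2)
Byte[6]=E2: 3-byte lead, need 2 cont bytes. acc=0x2
Byte[7]=B6: continuation. acc=(acc<<6)|0x36=0xB6
Byte[8]=A2: continuation. acc=(acc<<6)|0x22=0x2DA2
Completed: cp=U+2DA2 (starts at byte 6)
Byte[9]=C8: 2-byte lead, need 1 cont bytes. acc=0x8
Byte[10]=8B: continuation. acc=(acc<<6)|0x0B=0x20B
Completed: cp=U+020B (starts at byte 9)
Byte[11]=34: 1-byte ASCII. cp=U+0034
Byte[12]=37: 1-byte ASCII. cp=U+0037

Answer: 0 2 6 9 11 12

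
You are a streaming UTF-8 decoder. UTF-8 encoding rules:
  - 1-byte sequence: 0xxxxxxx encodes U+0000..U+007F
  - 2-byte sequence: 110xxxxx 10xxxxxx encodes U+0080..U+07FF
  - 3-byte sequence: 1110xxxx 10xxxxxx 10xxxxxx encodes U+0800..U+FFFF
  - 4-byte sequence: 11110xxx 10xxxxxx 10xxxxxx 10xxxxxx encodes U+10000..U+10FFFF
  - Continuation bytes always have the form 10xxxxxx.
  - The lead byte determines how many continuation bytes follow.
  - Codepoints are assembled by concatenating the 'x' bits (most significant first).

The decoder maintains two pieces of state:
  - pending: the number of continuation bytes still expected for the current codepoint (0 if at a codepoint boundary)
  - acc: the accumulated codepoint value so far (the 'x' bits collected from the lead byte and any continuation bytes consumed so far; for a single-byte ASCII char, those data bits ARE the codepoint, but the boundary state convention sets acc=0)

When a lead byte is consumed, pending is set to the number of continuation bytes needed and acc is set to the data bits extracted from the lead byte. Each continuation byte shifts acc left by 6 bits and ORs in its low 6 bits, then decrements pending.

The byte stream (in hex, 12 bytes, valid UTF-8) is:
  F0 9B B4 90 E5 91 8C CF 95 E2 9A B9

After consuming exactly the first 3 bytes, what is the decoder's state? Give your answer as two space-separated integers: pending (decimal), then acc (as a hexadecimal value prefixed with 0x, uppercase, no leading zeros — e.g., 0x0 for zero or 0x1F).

Byte[0]=F0: 4-byte lead. pending=3, acc=0x0
Byte[1]=9B: continuation. acc=(acc<<6)|0x1B=0x1B, pending=2
Byte[2]=B4: continuation. acc=(acc<<6)|0x34=0x6F4, pending=1

Answer: 1 0x6F4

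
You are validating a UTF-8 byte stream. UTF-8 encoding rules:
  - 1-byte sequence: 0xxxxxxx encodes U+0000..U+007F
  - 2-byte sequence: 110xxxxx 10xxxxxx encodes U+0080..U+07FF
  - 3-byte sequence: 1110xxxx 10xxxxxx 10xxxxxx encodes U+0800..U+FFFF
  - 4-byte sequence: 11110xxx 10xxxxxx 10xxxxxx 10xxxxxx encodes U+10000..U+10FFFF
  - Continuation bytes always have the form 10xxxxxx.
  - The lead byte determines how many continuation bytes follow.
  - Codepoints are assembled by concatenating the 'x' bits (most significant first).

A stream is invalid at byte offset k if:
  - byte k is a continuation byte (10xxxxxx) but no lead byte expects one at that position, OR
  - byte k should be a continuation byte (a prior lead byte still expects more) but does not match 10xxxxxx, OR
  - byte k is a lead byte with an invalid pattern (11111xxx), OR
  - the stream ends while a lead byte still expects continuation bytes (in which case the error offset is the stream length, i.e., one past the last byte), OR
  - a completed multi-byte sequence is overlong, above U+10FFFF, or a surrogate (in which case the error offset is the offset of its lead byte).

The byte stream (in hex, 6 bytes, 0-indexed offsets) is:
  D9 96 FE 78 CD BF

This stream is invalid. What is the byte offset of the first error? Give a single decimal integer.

Byte[0]=D9: 2-byte lead, need 1 cont bytes. acc=0x19
Byte[1]=96: continuation. acc=(acc<<6)|0x16=0x656
Completed: cp=U+0656 (starts at byte 0)
Byte[2]=FE: INVALID lead byte (not 0xxx/110x/1110/11110)

Answer: 2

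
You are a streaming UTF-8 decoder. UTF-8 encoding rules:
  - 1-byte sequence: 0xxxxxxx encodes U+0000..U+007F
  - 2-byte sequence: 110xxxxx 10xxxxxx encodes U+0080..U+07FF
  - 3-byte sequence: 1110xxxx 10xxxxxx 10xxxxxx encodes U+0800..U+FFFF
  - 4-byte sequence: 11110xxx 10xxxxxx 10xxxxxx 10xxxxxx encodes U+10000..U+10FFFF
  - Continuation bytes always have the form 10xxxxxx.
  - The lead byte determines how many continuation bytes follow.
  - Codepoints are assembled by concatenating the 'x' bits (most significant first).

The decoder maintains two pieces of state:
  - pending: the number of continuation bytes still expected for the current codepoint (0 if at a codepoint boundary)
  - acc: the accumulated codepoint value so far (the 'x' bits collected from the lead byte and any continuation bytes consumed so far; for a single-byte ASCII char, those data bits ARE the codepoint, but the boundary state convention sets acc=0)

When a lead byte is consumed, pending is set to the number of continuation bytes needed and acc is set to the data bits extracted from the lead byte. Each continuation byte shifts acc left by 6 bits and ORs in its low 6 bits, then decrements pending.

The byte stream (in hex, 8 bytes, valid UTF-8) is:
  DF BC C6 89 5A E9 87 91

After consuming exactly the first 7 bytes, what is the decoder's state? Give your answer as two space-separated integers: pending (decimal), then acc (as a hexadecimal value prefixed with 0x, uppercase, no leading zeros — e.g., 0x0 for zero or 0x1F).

Byte[0]=DF: 2-byte lead. pending=1, acc=0x1F
Byte[1]=BC: continuation. acc=(acc<<6)|0x3C=0x7FC, pending=0
Byte[2]=C6: 2-byte lead. pending=1, acc=0x6
Byte[3]=89: continuation. acc=(acc<<6)|0x09=0x189, pending=0
Byte[4]=5A: 1-byte. pending=0, acc=0x0
Byte[5]=E9: 3-byte lead. pending=2, acc=0x9
Byte[6]=87: continuation. acc=(acc<<6)|0x07=0x247, pending=1

Answer: 1 0x247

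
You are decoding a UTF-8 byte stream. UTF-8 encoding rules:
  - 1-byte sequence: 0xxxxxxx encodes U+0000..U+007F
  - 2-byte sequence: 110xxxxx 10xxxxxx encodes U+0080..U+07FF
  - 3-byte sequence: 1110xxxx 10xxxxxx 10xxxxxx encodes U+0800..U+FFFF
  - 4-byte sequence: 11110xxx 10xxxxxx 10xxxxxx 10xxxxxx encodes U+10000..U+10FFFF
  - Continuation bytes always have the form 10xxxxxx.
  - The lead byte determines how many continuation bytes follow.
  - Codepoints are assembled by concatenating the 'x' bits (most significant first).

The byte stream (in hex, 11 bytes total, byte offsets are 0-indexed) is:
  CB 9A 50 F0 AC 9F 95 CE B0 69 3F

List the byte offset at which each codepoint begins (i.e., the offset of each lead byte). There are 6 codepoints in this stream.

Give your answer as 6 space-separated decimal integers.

Byte[0]=CB: 2-byte lead, need 1 cont bytes. acc=0xB
Byte[1]=9A: continuation. acc=(acc<<6)|0x1A=0x2DA
Completed: cp=U+02DA (starts at byte 0)
Byte[2]=50: 1-byte ASCII. cp=U+0050
Byte[3]=F0: 4-byte lead, need 3 cont bytes. acc=0x0
Byte[4]=AC: continuation. acc=(acc<<6)|0x2C=0x2C
Byte[5]=9F: continuation. acc=(acc<<6)|0x1F=0xB1F
Byte[6]=95: continuation. acc=(acc<<6)|0x15=0x2C7D5
Completed: cp=U+2C7D5 (starts at byte 3)
Byte[7]=CE: 2-byte lead, need 1 cont bytes. acc=0xE
Byte[8]=B0: continuation. acc=(acc<<6)|0x30=0x3B0
Completed: cp=U+03B0 (starts at byte 7)
Byte[9]=69: 1-byte ASCII. cp=U+0069
Byte[10]=3F: 1-byte ASCII. cp=U+003F

Answer: 0 2 3 7 9 10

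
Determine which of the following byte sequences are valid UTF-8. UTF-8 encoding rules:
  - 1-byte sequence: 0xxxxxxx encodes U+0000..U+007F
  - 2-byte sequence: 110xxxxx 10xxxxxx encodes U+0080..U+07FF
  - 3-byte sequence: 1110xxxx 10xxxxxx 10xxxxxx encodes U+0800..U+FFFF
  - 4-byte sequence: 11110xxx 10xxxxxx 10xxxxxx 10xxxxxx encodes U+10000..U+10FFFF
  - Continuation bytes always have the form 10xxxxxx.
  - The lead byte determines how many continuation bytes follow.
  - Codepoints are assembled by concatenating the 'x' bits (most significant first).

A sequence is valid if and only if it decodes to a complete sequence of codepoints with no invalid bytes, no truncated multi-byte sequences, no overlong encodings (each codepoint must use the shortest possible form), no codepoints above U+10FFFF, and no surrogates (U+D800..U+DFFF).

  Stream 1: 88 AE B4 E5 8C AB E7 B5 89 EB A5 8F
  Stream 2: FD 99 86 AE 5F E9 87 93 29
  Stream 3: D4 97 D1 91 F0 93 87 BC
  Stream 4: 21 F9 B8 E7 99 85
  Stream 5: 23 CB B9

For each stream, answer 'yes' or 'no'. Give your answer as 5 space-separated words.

Answer: no no yes no yes

Derivation:
Stream 1: error at byte offset 0. INVALID
Stream 2: error at byte offset 0. INVALID
Stream 3: decodes cleanly. VALID
Stream 4: error at byte offset 1. INVALID
Stream 5: decodes cleanly. VALID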